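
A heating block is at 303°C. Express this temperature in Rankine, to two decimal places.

In Rankine: 303.0000 × 1.8 + 491.67 = 1037.07°R.

1037.07°R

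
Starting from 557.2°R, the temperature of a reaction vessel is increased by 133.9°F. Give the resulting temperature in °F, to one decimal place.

231.4°F

Initial temperature in Celsius: (557.2 - 491.67) × 5/9 = 36.4056°C.
The 133.9°F change is an interval, so only the factor 5/9 applies: +133.9 × 5/9 = +74.3889°C.
Final Celsius temperature: 36.4056 + 74.3889 = 110.7944°C.
In Fahrenheit: 110.7944 × 1.8 + 32 = 231.4°F.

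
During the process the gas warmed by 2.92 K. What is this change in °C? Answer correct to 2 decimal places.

2.92°C

Kelvin and Celsius degrees are the same size, so the interval is unchanged: 2.92.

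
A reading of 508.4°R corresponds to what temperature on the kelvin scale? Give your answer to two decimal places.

In Celsius: (508.4 - 491.67) × 5/9 = 9.2944°C.
In kelvin: 9.2944 + 273.15 = 282.44 K.

282.44 K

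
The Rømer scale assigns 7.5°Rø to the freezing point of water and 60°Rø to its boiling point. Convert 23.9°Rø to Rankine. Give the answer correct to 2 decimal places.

Linear interpolation between the fixed points: C = (23.9 - 7.5) × 100 / (60 - 7.5) = 31.2381°C.
Then 31.2381 × 1.8 + 491.67 = 547.90°R.

547.90°R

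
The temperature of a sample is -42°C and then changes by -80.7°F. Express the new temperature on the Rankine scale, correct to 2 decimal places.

The 80.7°F change is an interval, so only the factor 5/9 applies: -80.7 × 5/9 = -44.8333°C.
Final Celsius temperature: -42.0000 - 44.8333 = -86.8333°C.
In Rankine: -86.8333 × 1.8 + 491.67 = 335.37°R.

335.37°R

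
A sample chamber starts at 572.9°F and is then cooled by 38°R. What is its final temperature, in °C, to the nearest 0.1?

Initial temperature in Celsius: (572.9 - 32) × 5/9 = 300.5000°C.
The 38°R change is an interval, so only the factor 5/9 applies: -38 × 5/9 = -21.1111°C.
Final Celsius temperature: 300.5000 - 21.1111 = 279.3889°C.

279.4°C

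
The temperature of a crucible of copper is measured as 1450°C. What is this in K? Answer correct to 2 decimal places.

In kelvin: 1450.0000 + 273.15 = 1723.15 K.

1723.15 K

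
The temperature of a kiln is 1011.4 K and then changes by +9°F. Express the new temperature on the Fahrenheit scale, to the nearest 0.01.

Initial temperature in Celsius: 1011.4 - 273.15 = 738.2500°C.
The 9°F change is an interval, so only the factor 5/9 applies: +9 × 5/9 = +5.0000°C.
Final Celsius temperature: 738.2500 + 5.0000 = 743.2500°C.
In Fahrenheit: 743.2500 × 1.8 + 32 = 1369.85°F.

1369.85°F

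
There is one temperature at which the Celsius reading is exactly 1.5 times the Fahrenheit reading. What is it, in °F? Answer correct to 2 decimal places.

-18.82°F

Let F be the Fahrenheit reading. The Celsius reading is C = 5/9·F - 17.7778.
Require C = 1.5·F: 5/9·F - 17.7778 = 1.5·F.
(-17/18)·F = 17.7778  ⇒  F = -18.82.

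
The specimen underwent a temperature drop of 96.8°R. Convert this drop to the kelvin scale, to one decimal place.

53.8 K

Only the scale ratio 5/9 matters for a change in temperature.
96.8 × 5/9 = 53.8.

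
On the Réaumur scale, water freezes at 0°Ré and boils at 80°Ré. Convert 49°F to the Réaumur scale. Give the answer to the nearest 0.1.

First in Celsius: (49 - 32) × 5/9 = 9.4444°C.
Linearly onto the Réaumur scale: 0 + (9.4444 / 100) × (80 - 0) = 7.6°Ré.

7.6°Ré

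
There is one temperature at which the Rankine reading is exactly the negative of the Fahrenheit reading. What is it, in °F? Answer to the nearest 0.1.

-229.8°F

Let F be the Fahrenheit reading. The Rankine reading is R = 1·F + 459.67.
Require R = -1·F: 1·F + 459.67 = -1·F.
(2)·F = -459.67  ⇒  F = -229.8.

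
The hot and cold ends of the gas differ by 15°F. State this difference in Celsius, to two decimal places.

An interval of 1°F corresponds to 5/9°C.
15 × 5/9 = 8.33.

8.33°C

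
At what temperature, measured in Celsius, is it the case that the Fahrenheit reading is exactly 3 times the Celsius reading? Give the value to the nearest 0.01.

Let C be the Celsius reading. The Fahrenheit reading is F = 1.8·C + 32.
Require F = 3·C: 1.8·C + 32 = 3·C.
(-1.2)·C = -32  ⇒  C = 26.67.

26.67°C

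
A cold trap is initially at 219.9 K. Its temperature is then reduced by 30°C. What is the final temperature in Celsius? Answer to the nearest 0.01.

Initial temperature in Celsius: 219.9 - 273.15 = -53.2500°C.
Final Celsius temperature: -53.2500 - 30.0000 = -83.2500°C.

-83.25°C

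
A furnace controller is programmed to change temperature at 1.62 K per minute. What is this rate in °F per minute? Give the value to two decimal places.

2.92 °F/minute

Since only a temperature interval is involved, the additive offset between the scales drops out.
A change of 1 K is a change of 1.8°F, so 1.62 × 1.8 = 2.92.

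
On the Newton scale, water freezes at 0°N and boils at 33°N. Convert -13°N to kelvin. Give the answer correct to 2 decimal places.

Linear interpolation between the fixed points: C = (-13 - 0) × 100 / (33 - 0) = -39.3939°C.
Then -39.3939 + 273.15 = 233.76 K.

233.76 K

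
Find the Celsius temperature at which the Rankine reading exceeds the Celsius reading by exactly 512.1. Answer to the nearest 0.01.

25.54°C

Let C be the Celsius reading. The Rankine reading is R = 1.8·C + 491.67.
Require R - C = 512.1: (0.8)·C + 491.67 = 512.1.
C = (512.1 - 491.67) / (0.8) = 25.54.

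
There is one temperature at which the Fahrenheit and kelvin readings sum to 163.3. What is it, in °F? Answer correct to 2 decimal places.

-59.19°F

Let F be the Fahrenheit reading. The kelvin reading is K = 5/9·F + 255.372.
Require F + K = 163.3: (14/9)·F + 255.372 = 163.3.
F = (163.3 - 255.372) / (14/9) = -59.19.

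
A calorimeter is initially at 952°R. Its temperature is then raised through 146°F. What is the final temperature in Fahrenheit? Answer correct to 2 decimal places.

638.33°F

Initial temperature in Celsius: (952 - 491.67) × 5/9 = 255.7389°C.
The 146°F change is an interval, so only the factor 5/9 applies: +146 × 5/9 = +81.1111°C.
Final Celsius temperature: 255.7389 + 81.1111 = 336.8500°C.
In Fahrenheit: 336.8500 × 1.8 + 32 = 638.33°F.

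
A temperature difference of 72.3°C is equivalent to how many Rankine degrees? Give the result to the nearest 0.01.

Only the scale ratio 1.8 matters for a change in temperature.
72.3 × 1.8 = 130.14.

130.14°R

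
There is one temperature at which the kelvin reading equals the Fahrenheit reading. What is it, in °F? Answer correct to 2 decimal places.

574.59°F

Let F be the Fahrenheit reading. The kelvin reading is K = 5/9·F + 255.372.
Set K = F: 5/9·F + 255.372 = F.
(-4/9)·F = -255.372  ⇒  F = 574.59.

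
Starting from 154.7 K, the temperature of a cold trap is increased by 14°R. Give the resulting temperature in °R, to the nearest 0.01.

292.46°R

Initial temperature in Celsius: 154.7 - 273.15 = -118.4500°C.
The 14°R change is an interval, so only the factor 5/9 applies: +14 × 5/9 = +7.7778°C.
Final Celsius temperature: -118.4500 + 7.7778 = -110.6722°C.
In Rankine: -110.6722 × 1.8 + 491.67 = 292.46°R.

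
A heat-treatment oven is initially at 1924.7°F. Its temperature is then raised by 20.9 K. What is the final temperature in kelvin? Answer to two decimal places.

1345.55 K

Initial temperature in Celsius: (1924.7 - 32) × 5/9 = 1051.5000°C.
The 20.9 K change is an interval; Kelvin and Celsius degrees are the same size, so ΔC = +20.9°C.
Final Celsius temperature: 1051.5000 + 20.9000 = 1072.4000°C.
In kelvin: 1072.4000 + 273.15 = 1345.55 K.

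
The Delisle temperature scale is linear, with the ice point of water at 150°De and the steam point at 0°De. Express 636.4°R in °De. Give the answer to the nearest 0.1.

First in Celsius: (636.4 - 491.67) × 5/9 = 80.4056°C.
Linearly onto the Delisle scale: 150 + (80.4056 / 100) × (0 - 150) = 29.4°De.

29.4°De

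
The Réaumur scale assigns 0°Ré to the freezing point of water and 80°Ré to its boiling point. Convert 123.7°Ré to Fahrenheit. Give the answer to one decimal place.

Linear interpolation between the fixed points: C = (123.7 - 0) × 100 / (80 - 0) = 154.6250°C.
Then 154.6250 × 1.8 + 32 = 310.3°F.

310.3°F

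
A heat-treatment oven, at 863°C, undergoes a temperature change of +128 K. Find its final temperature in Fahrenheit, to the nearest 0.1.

1815.8°F

The 128 K change is an interval; Kelvin and Celsius degrees are the same size, so ΔC = +128°C.
Final Celsius temperature: 863.0000 + 128.0000 = 991.0000°C.
In Fahrenheit: 991.0000 × 1.8 + 32 = 1815.8°F.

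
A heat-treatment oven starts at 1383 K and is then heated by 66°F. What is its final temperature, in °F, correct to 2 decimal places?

Initial temperature in Celsius: 1383 - 273.15 = 1109.8500°C.
The 66°F change is an interval, so only the factor 5/9 applies: +66 × 5/9 = +36.6667°C.
Final Celsius temperature: 1109.8500 + 36.6667 = 1146.5167°C.
In Fahrenheit: 1146.5167 × 1.8 + 32 = 2095.73°F.

2095.73°F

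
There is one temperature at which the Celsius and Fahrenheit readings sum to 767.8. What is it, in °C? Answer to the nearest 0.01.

262.79°C

Let C be the Celsius reading. The Fahrenheit reading is F = 1.8·C + 32.
Require C + F = 767.8: (2.8)·C + 32 = 767.8.
C = (767.8 - 32) / (2.8) = 262.79.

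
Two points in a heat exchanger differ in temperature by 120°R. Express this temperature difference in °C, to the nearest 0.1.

An interval of 1°R corresponds to 5/9°C.
120 × 5/9 = 66.7.

66.7°C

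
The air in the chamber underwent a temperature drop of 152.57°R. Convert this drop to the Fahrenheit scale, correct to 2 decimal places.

152.57°F

Rankine and Fahrenheit degrees are the same size, so the interval is unchanged: 152.57.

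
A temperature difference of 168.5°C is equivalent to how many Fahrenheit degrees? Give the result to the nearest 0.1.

An interval of 1°C corresponds to 1.8°F.
168.5 × 1.8 = 303.3.

303.3°F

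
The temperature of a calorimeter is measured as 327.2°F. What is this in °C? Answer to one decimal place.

In Celsius: (327.2 - 32) × 5/9 = 164.0000°C.

164.0°C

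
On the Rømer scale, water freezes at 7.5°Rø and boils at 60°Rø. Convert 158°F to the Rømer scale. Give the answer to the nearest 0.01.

First in Celsius: (158 - 32) × 5/9 = 70.0000°C.
Linearly onto the Rømer scale: 7.5 + (70.0000 / 100) × (60 - 7.5) = 44.25°Rø.

44.25°Rø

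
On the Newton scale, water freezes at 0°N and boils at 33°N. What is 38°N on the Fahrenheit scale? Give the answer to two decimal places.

239.27°F

Linear interpolation between the fixed points: C = (38 - 0) × 100 / (33 - 0) = 115.1515°C.
Then 115.1515 × 1.8 + 32 = 239.27°F.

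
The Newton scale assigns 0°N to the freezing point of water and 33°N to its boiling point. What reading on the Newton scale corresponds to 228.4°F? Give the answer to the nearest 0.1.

36.0°N

First in Celsius: (228.4 - 32) × 5/9 = 109.1111°C.
Linearly onto the Newton scale: 0 + (109.1111 / 100) × (33 - 0) = 36.0°N.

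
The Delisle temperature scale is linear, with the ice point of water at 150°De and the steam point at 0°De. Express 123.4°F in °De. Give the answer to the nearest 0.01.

First in Celsius: (123.4 - 32) × 5/9 = 50.7778°C.
Linearly onto the Delisle scale: 150 + (50.7778 / 100) × (0 - 150) = 73.83°De.

73.83°De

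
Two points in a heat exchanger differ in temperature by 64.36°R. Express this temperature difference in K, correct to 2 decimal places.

35.76 K

For a temperature interval the offset drops out; only the factor 5/9 applies.
64.36 × 5/9 = 35.76.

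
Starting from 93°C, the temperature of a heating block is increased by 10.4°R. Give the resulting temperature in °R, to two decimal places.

669.47°R

The 10.4°R change is an interval, so only the factor 5/9 applies: +10.4 × 5/9 = +5.7778°C.
Final Celsius temperature: 93.0000 + 5.7778 = 98.7778°C.
In Rankine: 98.7778 × 1.8 + 491.67 = 669.47°R.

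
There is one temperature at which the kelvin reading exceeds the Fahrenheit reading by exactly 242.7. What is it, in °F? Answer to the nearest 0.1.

28.5°F

Let F be the Fahrenheit reading. The kelvin reading is K = 5/9·F + 255.372.
Require K - F = 242.7: (-4/9)·F + 255.372 = 242.7.
F = (242.7 - 255.372) / (-4/9) = 28.5.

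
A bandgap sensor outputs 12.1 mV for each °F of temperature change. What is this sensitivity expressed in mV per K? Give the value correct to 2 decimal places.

21.78 mV per K

The quantity depends on a temperature interval, so only the ratio of degree sizes applies; the offset between the scales is irrelevant.
A change of 1 K is a change of 1.8°F, so per K the value is 12.1 × 1.8 = 21.78.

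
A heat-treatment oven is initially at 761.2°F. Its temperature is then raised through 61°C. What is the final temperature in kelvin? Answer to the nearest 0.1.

739.3 K

Initial temperature in Celsius: (761.2 - 32) × 5/9 = 405.1111°C.
Final Celsius temperature: 405.1111 + 61.0000 = 466.1111°C.
In kelvin: 466.1111 + 273.15 = 739.3 K.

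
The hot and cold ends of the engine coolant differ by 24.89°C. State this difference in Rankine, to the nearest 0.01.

44.80°R

Only the scale ratio 1.8 matters for a change in temperature.
24.89 × 1.8 = 44.80.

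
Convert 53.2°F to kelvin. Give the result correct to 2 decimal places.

284.93 K

In Celsius: (53.2 - 32) × 5/9 = 11.7778°C.
In kelvin: 11.7778 + 273.15 = 284.93 K.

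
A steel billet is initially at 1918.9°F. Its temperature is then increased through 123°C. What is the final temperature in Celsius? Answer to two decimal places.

1171.28°C

Initial temperature in Celsius: (1918.9 - 32) × 5/9 = 1048.2778°C.
Final Celsius temperature: 1048.2778 + 123.0000 = 1171.2778°C.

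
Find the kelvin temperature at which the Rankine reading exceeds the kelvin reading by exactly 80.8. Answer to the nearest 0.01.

Let K be the kelvin reading. The Rankine reading is R = 1.8·K.
Require R - K = 80.8: (0.8)·K = 80.8.
K = (80.8) / (0.8) = 101.00.

101.00 K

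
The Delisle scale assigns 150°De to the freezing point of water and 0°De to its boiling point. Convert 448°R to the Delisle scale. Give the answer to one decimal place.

First in Celsius: (448 - 491.67) × 5/9 = -24.2611°C.
Linearly onto the Delisle scale: 150 + (-24.2611 / 100) × (0 - 150) = 186.4°De.

186.4°De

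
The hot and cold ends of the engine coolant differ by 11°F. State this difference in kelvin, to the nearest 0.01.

An interval of 1°F corresponds to 5/9 K.
11 × 5/9 = 6.11.

6.11 K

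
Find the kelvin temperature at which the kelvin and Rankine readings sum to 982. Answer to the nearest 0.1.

Let K be the kelvin reading. The Rankine reading is R = 1.8·K.
Require K + R = 982: (2.8)·K = 982.
K = (982) / (2.8) = 350.7.

350.7 K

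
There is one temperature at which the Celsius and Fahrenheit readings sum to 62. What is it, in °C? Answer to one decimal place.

Let C be the Celsius reading. The Fahrenheit reading is F = 1.8·C + 32.
Require C + F = 62: (2.8)·C + 32 = 62.
C = (62 - 32) / (2.8) = 10.7.

10.7°C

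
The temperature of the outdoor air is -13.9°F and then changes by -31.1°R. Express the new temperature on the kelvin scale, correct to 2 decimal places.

230.37 K

Initial temperature in Celsius: (-13.9 - 32) × 5/9 = -25.5000°C.
The 31.1°R change is an interval, so only the factor 5/9 applies: -31.1 × 5/9 = -17.2778°C.
Final Celsius temperature: -25.5000 - 17.2778 = -42.7778°C.
In kelvin: -42.7778 + 273.15 = 230.37 K.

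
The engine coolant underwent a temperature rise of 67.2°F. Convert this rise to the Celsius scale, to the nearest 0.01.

37.33°C

Only the scale ratio 5/9 matters for a change in temperature.
67.2 × 5/9 = 37.33.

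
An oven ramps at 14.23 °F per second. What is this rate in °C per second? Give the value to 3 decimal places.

The quantity depends on a temperature interval, so only the ratio of degree sizes applies; the offset between the scales is irrelevant.
A change of 1°F is a change of 5/9°C, so 14.23 × 5/9 = 7.906.

7.906 °C/second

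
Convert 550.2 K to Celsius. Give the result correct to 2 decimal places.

277.05°C

In Celsius: 550.2 - 273.15 = 277.0500°C.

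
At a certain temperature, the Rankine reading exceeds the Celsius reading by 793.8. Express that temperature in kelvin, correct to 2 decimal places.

Let x be the Celsius reading; then the Rankine reading is 1.8·x + 491.67.
(1.8·x + 491.67) - x = 793.8  ⇒  (0.8)·x = 302.13  ⇒  x = 377.6625°C.
In kelvin: 377.6625 + 273.15 = 650.81 K.

650.81 K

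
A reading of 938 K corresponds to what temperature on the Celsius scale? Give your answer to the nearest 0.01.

In Celsius: 938 - 273.15 = 664.8500°C.

664.85°C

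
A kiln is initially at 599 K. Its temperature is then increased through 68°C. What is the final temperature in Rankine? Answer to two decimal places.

Initial temperature in Celsius: 599 - 273.15 = 325.8500°C.
Final Celsius temperature: 325.8500 + 68.0000 = 393.8500°C.
In Rankine: 393.8500 × 1.8 + 491.67 = 1200.60°R.

1200.60°R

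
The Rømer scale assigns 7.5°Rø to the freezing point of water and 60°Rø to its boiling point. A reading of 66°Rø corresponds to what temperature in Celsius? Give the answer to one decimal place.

111.4°C

Linear interpolation between the fixed points: C = (66 - 7.5) × 100 / (60 - 7.5) = 111.4286°C.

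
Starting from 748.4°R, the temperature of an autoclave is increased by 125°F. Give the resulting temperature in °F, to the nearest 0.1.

Initial temperature in Celsius: (748.4 - 491.67) × 5/9 = 142.6278°C.
The 125°F change is an interval, so only the factor 5/9 applies: +125 × 5/9 = +69.4444°C.
Final Celsius temperature: 142.6278 + 69.4444 = 212.0722°C.
In Fahrenheit: 212.0722 × 1.8 + 32 = 413.7°F.

413.7°F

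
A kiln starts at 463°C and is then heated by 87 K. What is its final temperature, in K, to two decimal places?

823.15 K

The 87 K change is an interval; Kelvin and Celsius degrees are the same size, so ΔC = +87°C.
Final Celsius temperature: 463.0000 + 87.0000 = 550.0000°C.
In kelvin: 550.0000 + 273.15 = 823.15 K.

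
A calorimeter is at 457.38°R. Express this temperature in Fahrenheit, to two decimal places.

-2.29°F

In Celsius: (457.38 - 491.67) × 5/9 = -19.0500°C.
In Fahrenheit: -19.0500 × 1.8 + 32 = -2.29°F.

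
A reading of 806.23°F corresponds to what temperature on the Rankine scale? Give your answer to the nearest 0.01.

In Celsius: (806.23 - 32) × 5/9 = 430.1278°C.
In Rankine: 430.1278 × 1.8 + 491.67 = 1265.90°R.

1265.90°R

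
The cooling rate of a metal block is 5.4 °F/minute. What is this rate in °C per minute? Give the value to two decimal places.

The quantity depends on a temperature interval, so only the ratio of degree sizes applies; the offset between the scales is irrelevant.
A change of 1°F is a change of 5/9°C, so 5.4 × 5/9 = 3.00.

3.00 °C/minute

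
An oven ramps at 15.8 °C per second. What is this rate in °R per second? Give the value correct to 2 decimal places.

28.44 °R/second

The quantity depends on a temperature interval, so only the ratio of degree sizes applies; the offset between the scales is irrelevant.
A change of 1°C is a change of 1.8°R, so 15.8 × 1.8 = 28.44.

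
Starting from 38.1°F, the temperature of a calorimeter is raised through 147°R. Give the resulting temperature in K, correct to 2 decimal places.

358.21 K

Initial temperature in Celsius: (38.1 - 32) × 5/9 = 3.3889°C.
The 147°R change is an interval, so only the factor 5/9 applies: +147 × 5/9 = +81.6667°C.
Final Celsius temperature: 3.3889 + 81.6667 = 85.0556°C.
In kelvin: 85.0556 + 273.15 = 358.21 K.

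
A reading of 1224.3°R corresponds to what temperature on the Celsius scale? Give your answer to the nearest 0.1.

407.0°C

In Celsius: (1224.3 - 491.67) × 5/9 = 407.0167°C.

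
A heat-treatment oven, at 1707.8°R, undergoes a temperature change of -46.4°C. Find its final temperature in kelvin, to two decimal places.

Initial temperature in Celsius: (1707.8 - 491.67) × 5/9 = 675.6278°C.
Final Celsius temperature: 675.6278 - 46.4000 = 629.2278°C.
In kelvin: 629.2278 + 273.15 = 902.38 K.

902.38 K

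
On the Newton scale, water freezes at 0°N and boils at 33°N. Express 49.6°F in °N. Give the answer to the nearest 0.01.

First in Celsius: (49.6 - 32) × 5/9 = 9.7778°C.
Linearly onto the Newton scale: 0 + (9.7778 / 100) × (33 - 0) = 3.23°N.

3.23°N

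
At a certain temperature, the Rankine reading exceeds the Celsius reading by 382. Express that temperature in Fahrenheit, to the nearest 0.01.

Let x be the Rankine reading; then the Celsius reading is 5/9·x - 273.15.
(5/9·x - 273.15) - x = -382  ⇒  (-4/9)·x = -108.85  ⇒  x = 244.9125°R.
In Celsius: (244.9125 - 491.67) × 5/9 = -137.0875°C.
In Fahrenheit: -137.0875 × 1.8 + 32 = -214.76°F.

-214.76°F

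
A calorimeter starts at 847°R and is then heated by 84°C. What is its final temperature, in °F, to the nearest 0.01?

538.53°F

Initial temperature in Celsius: (847 - 491.67) × 5/9 = 197.4056°C.
Final Celsius temperature: 197.4056 + 84.0000 = 281.4056°C.
In Fahrenheit: 281.4056 × 1.8 + 32 = 538.53°F.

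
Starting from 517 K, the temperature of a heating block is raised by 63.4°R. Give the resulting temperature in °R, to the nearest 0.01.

Initial temperature in Celsius: 517 - 273.15 = 243.8500°C.
The 63.4°R change is an interval, so only the factor 5/9 applies: +63.4 × 5/9 = +35.2222°C.
Final Celsius temperature: 243.8500 + 35.2222 = 279.0722°C.
In Rankine: 279.0722 × 1.8 + 491.67 = 994.00°R.

994.00°R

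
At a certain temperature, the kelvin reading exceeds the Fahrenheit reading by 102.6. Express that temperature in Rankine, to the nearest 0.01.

803.41°R

Let x be the Fahrenheit reading; then the kelvin reading is 5/9·x + 255.372.
(5/9·x + 255.372) - x = 102.6  ⇒  (-4/9)·x = -152.772  ⇒  x = 343.7375°F.
In Celsius: (343.7375 - 32) × 5/9 = 173.1875°C.
In Rankine: 173.1875 × 1.8 + 491.67 = 803.41°R.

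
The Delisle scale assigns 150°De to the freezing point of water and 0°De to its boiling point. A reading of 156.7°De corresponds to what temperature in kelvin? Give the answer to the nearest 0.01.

268.68 K

Linear interpolation between the fixed points: C = (156.7 - 150) × 100 / (0 - 150) = -4.4667°C.
Then -4.4667 + 273.15 = 268.68 K.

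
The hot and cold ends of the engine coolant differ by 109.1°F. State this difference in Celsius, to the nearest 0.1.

60.6°C

Only the scale ratio 5/9 matters for a change in temperature.
109.1 × 5/9 = 60.6.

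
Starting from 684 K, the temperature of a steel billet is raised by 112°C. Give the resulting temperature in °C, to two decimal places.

Initial temperature in Celsius: 684 - 273.15 = 410.8500°C.
Final Celsius temperature: 410.8500 + 112.0000 = 522.8500°C.

522.85°C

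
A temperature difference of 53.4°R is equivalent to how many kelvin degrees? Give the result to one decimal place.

For a temperature interval the offset drops out; only the factor 5/9 applies.
53.4 × 5/9 = 29.7.

29.7 K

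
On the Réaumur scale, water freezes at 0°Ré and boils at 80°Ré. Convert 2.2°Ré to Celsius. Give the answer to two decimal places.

2.75°C

Linear interpolation between the fixed points: C = (2.2 - 0) × 100 / (80 - 0) = 2.7500°C.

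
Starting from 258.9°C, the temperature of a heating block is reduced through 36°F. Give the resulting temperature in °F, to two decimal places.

The 36°F change is an interval, so only the factor 5/9 applies: -36 × 5/9 = -20.0000°C.
Final Celsius temperature: 258.9000 - 20.0000 = 238.9000°C.
In Fahrenheit: 238.9000 × 1.8 + 32 = 462.02°F.

462.02°F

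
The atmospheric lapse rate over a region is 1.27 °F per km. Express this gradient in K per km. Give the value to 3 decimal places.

0.706 K/km

The quantity depends on a temperature interval, so only the ratio of degree sizes applies; the offset between the scales is irrelevant.
A change of 1°F is a change of 5/9 K, so 1.27 × 5/9 = 0.706.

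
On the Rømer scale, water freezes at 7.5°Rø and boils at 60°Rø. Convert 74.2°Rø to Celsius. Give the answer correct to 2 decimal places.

Linear interpolation between the fixed points: C = (74.2 - 7.5) × 100 / (60 - 7.5) = 127.0476°C.

127.05°C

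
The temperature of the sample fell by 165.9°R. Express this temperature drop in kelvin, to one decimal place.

92.2 K

Only the scale ratio 5/9 matters for a change in temperature.
165.9 × 5/9 = 92.2.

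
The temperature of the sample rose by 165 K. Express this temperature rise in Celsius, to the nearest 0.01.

Kelvin and Celsius degrees are the same size, so the interval is unchanged: 165.00.

165.00°C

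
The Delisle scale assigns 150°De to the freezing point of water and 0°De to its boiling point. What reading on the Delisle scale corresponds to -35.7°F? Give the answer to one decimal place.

First in Celsius: (-35.7 - 32) × 5/9 = -37.6111°C.
Linearly onto the Delisle scale: 150 + (-37.6111 / 100) × (0 - 150) = 206.4°De.

206.4°De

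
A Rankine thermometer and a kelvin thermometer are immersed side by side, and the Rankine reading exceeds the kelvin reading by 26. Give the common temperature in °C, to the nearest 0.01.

Let x be the Rankine reading; then the kelvin reading is 5/9·x.
(5/9·x) - x = -26  ⇒  (-4/9)·x = -26  ⇒  x = 58.5000°R.
In Celsius: (58.5 - 491.67) × 5/9 = -240.65°C.

-240.65°C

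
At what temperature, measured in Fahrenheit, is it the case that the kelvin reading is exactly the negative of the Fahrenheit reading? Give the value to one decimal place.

Let F be the Fahrenheit reading. The kelvin reading is K = 5/9·F + 255.372.
Require K = -1·F: 5/9·F + 255.372 = -1·F.
(14/9)·F = -255.372  ⇒  F = -164.2.

-164.2°F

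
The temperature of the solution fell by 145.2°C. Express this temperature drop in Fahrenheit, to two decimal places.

261.36°F

Only the scale ratio 1.8 matters for a change in temperature.
145.2 × 1.8 = 261.36.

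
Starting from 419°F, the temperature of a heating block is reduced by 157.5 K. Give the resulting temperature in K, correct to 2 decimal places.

Initial temperature in Celsius: (419 - 32) × 5/9 = 215.0000°C.
The 157.5 K change is an interval; Kelvin and Celsius degrees are the same size, so ΔC = -157.5°C.
Final Celsius temperature: 215.0000 - 157.5000 = 57.5000°C.
In kelvin: 57.5000 + 273.15 = 330.65 K.

330.65 K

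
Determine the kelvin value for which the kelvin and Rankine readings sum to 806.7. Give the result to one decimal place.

Let K be the kelvin reading. The Rankine reading is R = 1.8·K.
Require K + R = 806.7: (2.8)·K = 806.7.
K = (806.7) / (2.8) = 288.1.

288.1 K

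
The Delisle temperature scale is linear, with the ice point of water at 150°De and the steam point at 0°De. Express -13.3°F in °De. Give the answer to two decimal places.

187.75°De

First in Celsius: (-13.3 - 32) × 5/9 = -25.1667°C.
Linearly onto the Delisle scale: 150 + (-25.1667 / 100) × (0 - 150) = 187.75°De.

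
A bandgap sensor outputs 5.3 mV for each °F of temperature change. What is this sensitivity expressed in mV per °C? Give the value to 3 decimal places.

9.540 mV per °C

The quantity depends on a temperature interval, so only the ratio of degree sizes applies; the offset between the scales is irrelevant.
A change of 1°C is a change of 1.8°F, so per °C the value is 5.3 × 1.8 = 9.540.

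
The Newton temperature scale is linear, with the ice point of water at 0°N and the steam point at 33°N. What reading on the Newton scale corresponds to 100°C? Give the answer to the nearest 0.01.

Linearly onto the Newton scale: 0 + (100.0000 / 100) × (33 - 0) = 33.00°N.

33.00°N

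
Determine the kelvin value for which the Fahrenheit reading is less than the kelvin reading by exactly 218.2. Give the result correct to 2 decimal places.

Let K be the kelvin reading. The Fahrenheit reading is F = 1.8·K - 459.67.
Require F - K = -218.2: (0.8)·K - 459.67 = -218.2.
K = (-218.2 + 459.67) / (0.8) = 301.84.

301.84 K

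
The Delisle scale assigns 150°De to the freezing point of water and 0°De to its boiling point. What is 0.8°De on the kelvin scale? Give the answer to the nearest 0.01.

372.62 K

Linear interpolation between the fixed points: C = (0.8 - 150) × 100 / (0 - 150) = 99.4667°C.
Then 99.4667 + 273.15 = 372.62 K.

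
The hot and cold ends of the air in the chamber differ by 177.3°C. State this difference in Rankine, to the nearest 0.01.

An interval of 1°C corresponds to 1.8°R.
177.3 × 1.8 = 319.14.

319.14°R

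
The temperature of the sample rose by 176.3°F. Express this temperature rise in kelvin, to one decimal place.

Only the scale ratio 5/9 matters for a change in temperature.
176.3 × 5/9 = 97.9.

97.9 K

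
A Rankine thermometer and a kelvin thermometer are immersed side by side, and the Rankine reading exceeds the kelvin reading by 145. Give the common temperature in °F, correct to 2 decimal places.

Let x be the Rankine reading; then the kelvin reading is 5/9·x.
(5/9·x) - x = -145  ⇒  (-4/9)·x = -145  ⇒  x = 326.2500°R.
In Celsius: (326.25 - 491.67) × 5/9 = -91.9000°C.
In Fahrenheit: -91.9000 × 1.8 + 32 = -133.42°F.

-133.42°F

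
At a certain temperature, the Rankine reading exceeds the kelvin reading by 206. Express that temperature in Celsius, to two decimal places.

-15.65°C

Let x be the kelvin reading; then the Rankine reading is 1.8·x.
(1.8·x) - x = 206  ⇒  (0.8)·x = 206  ⇒  x = 257.5000 K.
In Celsius: 257.5 - 273.15 = -15.65°C.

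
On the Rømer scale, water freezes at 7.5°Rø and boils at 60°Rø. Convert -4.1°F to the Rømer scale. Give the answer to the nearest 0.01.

-3.03°Rø

First in Celsius: (-4.1 - 32) × 5/9 = -20.0556°C.
Linearly onto the Rømer scale: 7.5 + (-20.0556 / 100) × (60 - 7.5) = -3.03°Rø.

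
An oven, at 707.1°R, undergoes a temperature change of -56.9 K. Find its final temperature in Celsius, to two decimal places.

Initial temperature in Celsius: (707.1 - 491.67) × 5/9 = 119.6833°C.
The 56.9 K change is an interval; Kelvin and Celsius degrees are the same size, so ΔC = -56.9°C.
Final Celsius temperature: 119.6833 - 56.9000 = 62.7833°C.

62.78°C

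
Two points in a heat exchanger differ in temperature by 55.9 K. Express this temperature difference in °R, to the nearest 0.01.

100.62°R

Only the scale ratio 1.8 matters for a change in temperature.
55.9 × 1.8 = 100.62.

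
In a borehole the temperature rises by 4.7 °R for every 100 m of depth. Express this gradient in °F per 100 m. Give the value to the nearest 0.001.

Since only a temperature interval is involved, the additive offset between the scales drops out.
A change of 1°R is a change of 1°F, so 4.7 × 1 = 4.700.

4.700 °F/100 m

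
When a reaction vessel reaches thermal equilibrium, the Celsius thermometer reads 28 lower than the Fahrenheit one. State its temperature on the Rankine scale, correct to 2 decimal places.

482.67°R

Let x be the Fahrenheit reading; then the Celsius reading is 5/9·x - 17.7778.
(5/9·x - 17.7778) - x = -28  ⇒  (-4/9)·x = -92/9  ⇒  x = 23.0000°F.
In Celsius: (23 - 32) × 5/9 = -5.0000°C.
In Rankine: -5.0000 × 1.8 + 491.67 = 482.67°R.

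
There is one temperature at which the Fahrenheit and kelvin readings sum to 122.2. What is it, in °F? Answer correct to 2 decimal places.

-85.61°F

Let F be the Fahrenheit reading. The kelvin reading is K = 5/9·F + 255.372.
Require F + K = 122.2: (14/9)·F + 255.372 = 122.2.
F = (122.2 - 255.372) / (14/9) = -85.61.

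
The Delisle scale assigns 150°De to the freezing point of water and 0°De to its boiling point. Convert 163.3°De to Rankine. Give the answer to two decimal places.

475.71°R

Linear interpolation between the fixed points: C = (163.3 - 150) × 100 / (0 - 150) = -8.8667°C.
Then -8.8667 × 1.8 + 491.67 = 475.71°R.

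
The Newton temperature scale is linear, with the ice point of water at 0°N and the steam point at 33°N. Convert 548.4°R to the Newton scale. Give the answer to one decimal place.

10.4°N

First in Celsius: (548.4 - 491.67) × 5/9 = 31.5167°C.
Linearly onto the Newton scale: 0 + (31.5167 / 100) × (33 - 0) = 10.4°N.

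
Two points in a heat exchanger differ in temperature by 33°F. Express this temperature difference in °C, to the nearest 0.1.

For a temperature interval the offset drops out; only the factor 5/9 applies.
33 × 5/9 = 18.3.

18.3°C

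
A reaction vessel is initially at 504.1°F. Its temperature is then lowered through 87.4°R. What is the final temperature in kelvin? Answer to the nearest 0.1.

486.9 K

Initial temperature in Celsius: (504.1 - 32) × 5/9 = 262.2778°C.
The 87.4°R change is an interval, so only the factor 5/9 applies: -87.4 × 5/9 = -48.5556°C.
Final Celsius temperature: 262.2778 - 48.5556 = 213.7222°C.
In kelvin: 213.7222 + 273.15 = 486.9 K.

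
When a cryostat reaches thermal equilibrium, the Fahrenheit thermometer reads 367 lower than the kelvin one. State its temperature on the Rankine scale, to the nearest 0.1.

208.5°R

Let x be the kelvin reading; then the Fahrenheit reading is 1.8·x - 459.67.
(1.8·x - 459.67) - x = -367  ⇒  (0.8)·x = 92.67  ⇒  x = 115.8375 K.
In Celsius: 115.8375 - 273.15 = -157.3125°C.
In Rankine: -157.3125 × 1.8 + 491.67 = 208.5°R.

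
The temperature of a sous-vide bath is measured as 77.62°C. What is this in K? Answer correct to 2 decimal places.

In kelvin: 77.6200 + 273.15 = 350.77 K.

350.77 K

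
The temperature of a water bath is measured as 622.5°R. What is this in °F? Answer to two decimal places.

162.83°F

In Celsius: (622.5 - 491.67) × 5/9 = 72.6833°C.
In Fahrenheit: 72.6833 × 1.8 + 32 = 162.83°F.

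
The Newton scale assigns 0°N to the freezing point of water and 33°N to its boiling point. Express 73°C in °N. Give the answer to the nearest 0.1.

Linearly onto the Newton scale: 0 + (73.0000 / 100) × (33 - 0) = 24.1°N.

24.1°N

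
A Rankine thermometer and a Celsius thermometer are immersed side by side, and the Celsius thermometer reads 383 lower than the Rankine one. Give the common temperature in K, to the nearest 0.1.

137.3 K

Let x be the Rankine reading; then the Celsius reading is 5/9·x - 273.15.
(5/9·x - 273.15) - x = -383  ⇒  (-4/9)·x = -109.85  ⇒  x = 247.1625°R.
In Celsius: (247.1625 - 491.67) × 5/9 = -135.8375°C.
In kelvin: -135.8375 + 273.15 = 137.3 K.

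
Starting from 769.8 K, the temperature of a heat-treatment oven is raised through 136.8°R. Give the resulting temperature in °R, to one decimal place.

Initial temperature in Celsius: 769.8 - 273.15 = 496.6500°C.
The 136.8°R change is an interval, so only the factor 5/9 applies: +136.8 × 5/9 = +76.0000°C.
Final Celsius temperature: 496.6500 + 76.0000 = 572.6500°C.
In Rankine: 572.6500 × 1.8 + 491.67 = 1522.4°R.

1522.4°R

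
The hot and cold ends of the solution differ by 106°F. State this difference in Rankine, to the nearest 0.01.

Fahrenheit and Rankine degrees are the same size, so the interval is unchanged: 106.00.

106.00°R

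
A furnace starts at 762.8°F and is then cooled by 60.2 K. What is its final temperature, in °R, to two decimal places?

1114.11°R

Initial temperature in Celsius: (762.8 - 32) × 5/9 = 406.0000°C.
The 60.2 K change is an interval; Kelvin and Celsius degrees are the same size, so ΔC = -60.2°C.
Final Celsius temperature: 406.0000 - 60.2000 = 345.8000°C.
In Rankine: 345.8000 × 1.8 + 491.67 = 1114.11°R.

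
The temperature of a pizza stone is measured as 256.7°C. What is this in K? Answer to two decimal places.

529.85 K

In kelvin: 256.7000 + 273.15 = 529.85 K.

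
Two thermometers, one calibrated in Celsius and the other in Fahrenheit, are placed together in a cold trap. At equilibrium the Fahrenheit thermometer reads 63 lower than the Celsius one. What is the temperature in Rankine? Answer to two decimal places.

277.92°R

Let x be the Celsius reading; then the Fahrenheit reading is 1.8·x + 32.
(1.8·x + 32) - x = -63  ⇒  (0.8)·x = -95  ⇒  x = -118.7500°C.
In Rankine: -118.7500 × 1.8 + 491.67 = 277.92°R.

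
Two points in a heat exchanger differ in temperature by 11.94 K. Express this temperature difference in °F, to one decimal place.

For a temperature interval the offset drops out; only the factor 1.8 applies.
11.94 × 1.8 = 21.5.

21.5°F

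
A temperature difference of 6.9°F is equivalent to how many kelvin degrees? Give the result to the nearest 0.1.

3.8 K

An interval of 1°F corresponds to 5/9 K.
6.9 × 5/9 = 3.8.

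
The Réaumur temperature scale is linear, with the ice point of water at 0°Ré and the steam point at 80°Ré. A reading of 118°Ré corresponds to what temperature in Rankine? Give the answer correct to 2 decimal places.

Linear interpolation between the fixed points: C = (118 - 0) × 100 / (80 - 0) = 147.5000°C.
Then 147.5000 × 1.8 + 491.67 = 757.17°R.

757.17°R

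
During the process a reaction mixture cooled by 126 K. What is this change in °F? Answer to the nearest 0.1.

226.8°F

An interval of 1 K corresponds to 1.8°F.
126 × 1.8 = 226.8.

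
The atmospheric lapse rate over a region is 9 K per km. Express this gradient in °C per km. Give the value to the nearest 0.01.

The quantity depends on a temperature interval, so only the ratio of degree sizes applies; the offset between the scales is irrelevant.
A change of 1 K is a change of 1°C, so 9 × 1 = 9.00.

9.00 °C/km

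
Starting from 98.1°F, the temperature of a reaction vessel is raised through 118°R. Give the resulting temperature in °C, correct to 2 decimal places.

102.28°C

Initial temperature in Celsius: (98.1 - 32) × 5/9 = 36.7222°C.
The 118°R change is an interval, so only the factor 5/9 applies: +118 × 5/9 = +65.5556°C.
Final Celsius temperature: 36.7222 + 65.5556 = 102.2778°C.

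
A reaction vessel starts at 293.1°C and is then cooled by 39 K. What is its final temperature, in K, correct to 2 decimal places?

The 39 K change is an interval; Kelvin and Celsius degrees are the same size, so ΔC = -39°C.
Final Celsius temperature: 293.1000 - 39.0000 = 254.1000°C.
In kelvin: 254.1000 + 273.15 = 527.25 K.

527.25 K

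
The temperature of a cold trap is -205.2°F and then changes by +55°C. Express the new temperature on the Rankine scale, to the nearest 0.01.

Initial temperature in Celsius: (-205.2 - 32) × 5/9 = -131.7778°C.
Final Celsius temperature: -131.7778 + 55.0000 = -76.7778°C.
In Rankine: -76.7778 × 1.8 + 491.67 = 353.47°R.

353.47°R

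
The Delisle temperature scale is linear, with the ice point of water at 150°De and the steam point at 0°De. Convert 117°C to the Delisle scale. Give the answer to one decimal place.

Linearly onto the Delisle scale: 150 + (117.0000 / 100) × (0 - 150) = -25.5°De.

-25.5°De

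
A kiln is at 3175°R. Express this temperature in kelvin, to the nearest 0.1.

In Celsius: (3175 - 491.67) × 5/9 = 1490.7389°C.
In kelvin: 1490.7389 + 273.15 = 1763.9 K.

1763.9 K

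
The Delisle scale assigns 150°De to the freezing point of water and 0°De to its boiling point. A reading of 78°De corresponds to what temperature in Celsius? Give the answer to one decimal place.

48.0°C

Linear interpolation between the fixed points: C = (78 - 150) × 100 / (0 - 150) = 48.0000°C.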